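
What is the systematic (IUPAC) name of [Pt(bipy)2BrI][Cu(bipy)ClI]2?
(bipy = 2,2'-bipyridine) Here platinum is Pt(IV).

bis(2,2'-bipyridine)bromoiodoplatinum(IV) (2,2'-bipyridine)chloroiodocuprate(I)

Pt is given as +4; the cation's ligand charges sum to -2, so the complex cation is 2+.
With 2 anions per cation, each anion must be 2/2 = 1−.
Anion: ligand charges sum to -2; for the ion to be 1−, Cu = +1.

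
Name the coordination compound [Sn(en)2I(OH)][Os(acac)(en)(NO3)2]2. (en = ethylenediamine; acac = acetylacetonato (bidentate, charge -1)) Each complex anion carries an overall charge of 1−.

The complex anion is given as 1−; its ligand charges sum to -3, so Os = +2.
With 2 anions per cation, the cation must be 2×1 = 2+.
Cation: ligand charges sum to -2; for the ion to be 2+, Sn = +4.

bis(ethylenediamine)hydroxoiodotin(IV) (acetylacetonato)(ethylenediamine)dinitratoosmate(II)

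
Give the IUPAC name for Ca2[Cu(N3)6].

calcium hexaazidocuprate(II)

The 2 calcium counter-ions carry a total charge of +4, so each complex ion is 4−.
Ligand charges: 6×azido (-1 each); total -6. So Cu + (-6) = 4−, giving Cu = +2.
The complex ion is anionic, so copper takes the -ate form cuprate(II).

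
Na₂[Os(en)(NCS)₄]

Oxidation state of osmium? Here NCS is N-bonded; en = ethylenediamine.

2 sodium outside the brackets (+1 each) → the complex ion is 2−.
Ligand charges: 4×NCS = -4; 1×en neutral; sum -4.
Os + (-4) = 2− ⇒ Os is +2.

+2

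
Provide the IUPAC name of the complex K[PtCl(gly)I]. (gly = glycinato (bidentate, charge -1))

potassium chloro(glycinato)iodoplatinate(II)

The 1 potassium counter-ion carries a total charge of +1, so each complex ion is 1−.
Ligand charges: 1×chloro (-1 each), 1×glycinato (-1 each), 1×iodo (-1 each); total -3. So Pt + (-3) = 1−, giving Pt = +2.
Ligands are named alphabetically: chloro before glycinato before iodo.
The complex ion is anionic, so platinum takes the -ate form platinate(II).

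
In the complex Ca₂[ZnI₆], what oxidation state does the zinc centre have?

+2

2 calcium outside the brackets (+2 each) → the complex ion is 4−.
Ligand charges: 6×I = -6; sum -6.
Zn + (-6) = 4− ⇒ Zn is +2.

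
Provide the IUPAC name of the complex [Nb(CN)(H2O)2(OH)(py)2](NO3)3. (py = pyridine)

The 3 nitrate counter-ions carry a total charge of -3, so each complex ion is 3+.
Ligand charges: 1×cyano (-1 each), 1×hydroxo (-1 each), 2×aqua (neutral), 2×pyridine (neutral); total -2. So Nb + (-2) = 3+, giving Nb = +5.
Ligands are named alphabetically: aqua before cyano before hydroxo before pyridine.

diaquacyanohydroxobis(pyridine)niobium(V) nitrate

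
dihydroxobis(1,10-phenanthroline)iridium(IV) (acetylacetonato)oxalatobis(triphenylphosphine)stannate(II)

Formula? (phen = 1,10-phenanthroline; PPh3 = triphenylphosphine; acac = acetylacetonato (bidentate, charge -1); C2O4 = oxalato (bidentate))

Cation [Ir…]: ligand charges -2, Ir(IV) ⇒ ion charge 2+.
Anion [Sn…]: ligand charges -3, Sn(II) ⇒ ion charge 1−.
One 2+ cation requires 2 of the 1− anion.

[Ir(OH)2(phen)2][Sn(acac)(C2O4)(PPh3)2]2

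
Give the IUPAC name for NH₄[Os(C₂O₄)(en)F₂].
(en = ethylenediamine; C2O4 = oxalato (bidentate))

The 1 ammonium counter-ion carries a total charge of +1, so each complex ion is 1−.
Ligand charges: 1×ethylenediamine (neutral), 1×oxalato (-2 each), 2×fluoro (-1 each); total -4. So Os + (-4) = 1−, giving Os = +3.
Ligands are named alphabetically: ethylenediamine before fluoro before oxalato.
The complex ion is anionic, so osmium takes the -ate form osmate(III).

ammonium (ethylenediamine)difluorooxalatoosmate(III)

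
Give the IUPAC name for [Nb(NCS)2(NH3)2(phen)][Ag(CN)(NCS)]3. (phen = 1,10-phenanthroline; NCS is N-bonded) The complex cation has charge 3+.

The complex cation is given as 3+; its ligand charges sum to -2, so Nb = +5.
With 3 anions per cation, each anion must be 3/3 = 1−.
Anion: ligand charges sum to -2; for the ion to be 1−, Ag = +1.

diamminediisothiocyanato(1,10-phenanthroline)niobium(V) cyanoisothiocyanatoargentate(I)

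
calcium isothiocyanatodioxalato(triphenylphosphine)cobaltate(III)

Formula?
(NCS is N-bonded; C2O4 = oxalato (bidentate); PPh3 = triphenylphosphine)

Ca[Co(C2O4)2(NCS)(PPh3)]

Ligands: 1 isothiocyanato (NCS, -1), 2 oxalato (C2O4, -2), 1 triphenylphosphine (PPh3, neutral). Ligand charge sum = -5.
Charge balance with calcium (+2) requires 1 complex ion per 1 calcium.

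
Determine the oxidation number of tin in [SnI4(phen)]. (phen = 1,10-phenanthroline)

+4

No counter-ion: the bracketed complex is neutral.
Ligand charges: 4×I = -4; 1×phen neutral; sum -4.
Sn + (-4) = 0 ⇒ Sn is +4.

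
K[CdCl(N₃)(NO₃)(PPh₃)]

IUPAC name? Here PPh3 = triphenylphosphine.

potassium azidochloronitrato(triphenylphosphine)cadmate(II)

The 1 potassium counter-ion carries a total charge of +1, so each complex ion is 1−.
Ligand charges: 1×chloro (-1 each), 1×azido (-1 each), 1×triphenylphosphine (neutral), 1×nitrato (-1 each); total -3. So Cd + (-3) = 1−, giving Cd = +2.
The complex ion is anionic, so cadmium takes the -ate form cadmate(II).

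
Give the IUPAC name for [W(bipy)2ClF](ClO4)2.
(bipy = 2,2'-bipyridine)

bis(2,2'-bipyridine)chlorofluorotungsten(IV) perchlorate

The 2 perchlorate counter-ions carry a total charge of -2, so each complex ion is 2+.
Ligand charges: 1×fluoro (-1 each), 2×2,2'-bipyridine (neutral), 1×chloro (-1 each); total -2. So W + (-2) = 2+, giving W = +4.
Ligands are named alphabetically: bipyridine before chloro before fluoro.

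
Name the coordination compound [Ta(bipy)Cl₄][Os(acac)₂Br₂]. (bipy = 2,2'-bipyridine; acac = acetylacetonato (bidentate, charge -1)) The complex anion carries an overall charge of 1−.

(2,2'-bipyridine)tetrachlorotantalum(V) bis(acetylacetonato)dibromoosmate(III)

Both ions are complex: the cation is named first with the plain metal name, the anion second with the -ate form; each ion's ligands are alphabetised independently.
The complex anion is given as 1−; its ligand charges sum to -4, so Os = +3.
A 1:1 salt means the cation carries the equal and opposite charge, 1+.
Cation: ligand charges sum to -4; for the ion to be 1+, Ta = +5.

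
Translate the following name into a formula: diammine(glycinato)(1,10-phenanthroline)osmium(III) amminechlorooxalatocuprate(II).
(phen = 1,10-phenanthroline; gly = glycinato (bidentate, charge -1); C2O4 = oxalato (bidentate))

Cation [Os…]: ligand charges -1, Os(III) ⇒ ion charge 2+.
Anion [Cu…]: ligand charges -3, Cu(II) ⇒ ion charge 1−.

[Os(gly)(NH3)2(phen)][Cu(C2O4)Cl(NH3)]2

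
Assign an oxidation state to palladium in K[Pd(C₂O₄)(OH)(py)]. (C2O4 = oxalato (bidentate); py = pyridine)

+2

1 potassium outside the brackets (+1 each) → the complex ion is 1−.
Ligand charges: 1×C2O4 = -2; 1×py neutral; 1×OH = -1; sum -3.
Pd + (-3) = 1− ⇒ Pd is +2.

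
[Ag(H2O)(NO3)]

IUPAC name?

There is no counter-ion, so the complex is neutral overall.
Ligand charges: 1×aqua (neutral), 1×nitrato (-1 each); total -1. So Ag + (-1) = 0, giving Ag = +1.
Ligands are named alphabetically: aqua before nitrato.

aquanitratosilver(I)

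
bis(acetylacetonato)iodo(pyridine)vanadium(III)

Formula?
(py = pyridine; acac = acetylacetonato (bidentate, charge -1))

Ligands: 1 pyridine (py, neutral), 1 iodo (I, -1), 2 acetylacetonato (acac, -1). Ligand charge sum = -3.
With V in oxidation state +3, the complex ion is [V...].

[V(acac)2I(py)]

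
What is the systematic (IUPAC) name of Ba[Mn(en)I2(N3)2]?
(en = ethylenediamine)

barium diazido(ethylenediamine)diiodomanganate(II)

The 1 barium counter-ion carries a total charge of +2, so each complex ion is 2−.
Ligand charges: 2×azido (-1 each), 2×iodo (-1 each), 1×ethylenediamine (neutral); total -4. So Mn + (-4) = 2−, giving Mn = +2.
Ligands are named alphabetically: azido before ethylenediamine before iodo.
The complex ion is anionic, so manganese takes the -ate form manganate(II).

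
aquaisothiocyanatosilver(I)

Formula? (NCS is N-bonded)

[Ag(H2O)(NCS)]

Ligands: 1 aqua (H2O, neutral), 1 isothiocyanato (NCS, -1). Ligand charge sum = -1.
With Ag in oxidation state +1, the complex ion is [Ag...].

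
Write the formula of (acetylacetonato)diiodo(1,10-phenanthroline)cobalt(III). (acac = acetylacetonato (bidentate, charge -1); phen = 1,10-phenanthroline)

Ligands: 1 acetylacetonato (acac, -1), 2 iodo (I, -1), 1 1,10-phenanthroline (phen, neutral). Ligand charge sum = -3.
With Co in oxidation state +3, the complex ion is [Co...].

[Co(acac)I2(phen)]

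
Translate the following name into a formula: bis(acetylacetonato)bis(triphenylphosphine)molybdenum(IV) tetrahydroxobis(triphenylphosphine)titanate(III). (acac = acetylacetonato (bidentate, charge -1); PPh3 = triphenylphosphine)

Cation [Mo…]: ligand charges -2, Mo(IV) ⇒ ion charge 2+.
Anion [Ti…]: ligand charges -4, Ti(III) ⇒ ion charge 1−.
One 2+ cation requires 2 of the 1− anion.

[Mo(acac)2(PPh3)2][Ti(OH)4(PPh3)2]2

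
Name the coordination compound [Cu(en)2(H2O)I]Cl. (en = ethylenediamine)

The 1 chloride counter-ion carries a total charge of -1, so each complex ion is 1+.
Ligand charges: 1×iodo (-1 each), 1×aqua (neutral), 2×ethylenediamine (neutral); total -1. So Cu + (-1) = 1+, giving Cu = +2.
Ligands are named alphabetically: aqua before ethylenediamine before iodo.

aquabis(ethylenediamine)iodocopper(II) chloride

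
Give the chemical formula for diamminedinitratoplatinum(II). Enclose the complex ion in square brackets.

Ligands: 2 nitrato (NO3, -1), 2 ammine (NH3, neutral). Ligand charge sum = -2.
With Pt in oxidation state +2, the complex ion is [Pt...].

[Pt(NH3)2(NO3)2]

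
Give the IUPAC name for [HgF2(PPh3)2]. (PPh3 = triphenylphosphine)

difluorobis(triphenylphosphine)mercury(II)

There is no counter-ion, so the complex is neutral overall.
Ligand charges: 2×triphenylphosphine (neutral), 2×fluoro (-1 each); total -2. So Hg + (-2) = 0, giving Hg = +2.
Ligands are named alphabetically: fluoro before triphenylphosphine.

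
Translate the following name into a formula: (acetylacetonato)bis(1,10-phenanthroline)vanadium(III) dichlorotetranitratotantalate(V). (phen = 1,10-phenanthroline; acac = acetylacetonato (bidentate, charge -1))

Cation [V…]: ligand charges -1, V(III) ⇒ ion charge 2+.
Anion [Ta…]: ligand charges -6, Ta(V) ⇒ ion charge 1−.

[V(acac)(phen)2][TaCl2(NO3)4]2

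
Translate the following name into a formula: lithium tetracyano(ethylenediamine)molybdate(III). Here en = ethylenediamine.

Ligands: 4 cyano (CN, -1), 1 ethylenediamine (en, neutral). Ligand charge sum = -4.
Charge balance with lithium (+1) requires 1 complex ion per 1 lithium.

Li[Mo(CN)4(en)]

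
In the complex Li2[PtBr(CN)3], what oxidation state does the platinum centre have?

+2

2 lithium outside the brackets (+1 each) → the complex ion is 2−.
Ligand charges: 3×CN = -3; 1×Br = -1; sum -4.
Pt + (-4) = 2− ⇒ Pt is +2.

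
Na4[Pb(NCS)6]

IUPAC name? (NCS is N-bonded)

The 4 sodium counter-ions carry a total charge of +4, so each complex ion is 4−.
Ligand charges: 6×isothiocyanato (-1 each); total -6. So Pb + (-6) = 4−, giving Pb = +2.
The complex ion is anionic, so lead takes the -ate form plumbate(II).

sodium hexaisothiocyanatoplumbate(II)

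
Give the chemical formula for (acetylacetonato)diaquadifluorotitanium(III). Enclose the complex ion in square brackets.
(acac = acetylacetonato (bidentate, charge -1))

Ligands: 2 fluoro (F, -1), 2 aqua (H2O, neutral), 1 acetylacetonato (acac, -1). Ligand charge sum = -3.
With Ti in oxidation state +3, the complex ion is [Ti...].

[Ti(acac)F2(H2O)2]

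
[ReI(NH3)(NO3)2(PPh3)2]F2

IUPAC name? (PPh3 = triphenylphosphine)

The 2 fluoride counter-ions carry a total charge of -2, so each complex ion is 2+.
Ligand charges: 2×triphenylphosphine (neutral), 1×ammine (neutral), 2×nitrato (-1 each), 1×iodo (-1 each); total -3. So Re + (-3) = 2+, giving Re = +5.
Ligands are named alphabetically: ammine before iodo before nitrato before triphenylphosphine.

ammineiododinitratobis(triphenylphosphine)rhenium(V) fluoride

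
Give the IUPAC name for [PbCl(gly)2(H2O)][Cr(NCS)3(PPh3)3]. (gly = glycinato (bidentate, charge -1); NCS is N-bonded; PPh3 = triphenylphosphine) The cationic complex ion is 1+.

aquachlorobis(glycinato)lead(IV) triisothiocyanatotris(triphenylphosphine)chromate(II)

Both ions are complex: the cation is named first with the plain metal name, the anion second with the -ate form; each ion's ligands are alphabetised independently.
The complex cation is given as 1+; its ligand charges sum to -3, so Pb = +4.
A 1:1 salt means the anion carries the equal and opposite charge, 1−.
Anion: ligand charges sum to -3; for the ion to be 1−, Cr = +2.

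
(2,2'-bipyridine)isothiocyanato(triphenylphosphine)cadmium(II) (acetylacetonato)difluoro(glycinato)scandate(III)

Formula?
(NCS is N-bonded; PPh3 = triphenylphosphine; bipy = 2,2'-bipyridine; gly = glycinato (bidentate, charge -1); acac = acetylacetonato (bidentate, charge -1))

[Cd(bipy)(NCS)(PPh3)][Sc(acac)F2(gly)]

Cation [Cd…]: ligand charges -1, Cd(II) ⇒ ion charge 1+.
Anion [Sc…]: ligand charges -4, Sc(III) ⇒ ion charge 1−.
One 1+ cation balances one 1− anion.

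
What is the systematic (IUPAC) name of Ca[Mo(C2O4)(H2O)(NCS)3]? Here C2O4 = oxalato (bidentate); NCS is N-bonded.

calcium aquatriisothiocyanatooxalatomolybdate(III)

The 1 calcium counter-ion carries a total charge of +2, so each complex ion is 2−.
Ligand charges: 1×oxalato (-2 each), 1×aqua (neutral), 3×isothiocyanato (-1 each); total -5. So Mo + (-5) = 2−, giving Mo = +3.
Ligands are named alphabetically: aqua before isothiocyanato before oxalato.
The complex ion is anionic, so molybdenum takes the -ate form molybdate(III).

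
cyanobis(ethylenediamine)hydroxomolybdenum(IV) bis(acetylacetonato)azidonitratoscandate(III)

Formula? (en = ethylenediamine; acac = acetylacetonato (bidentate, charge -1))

Cation [Mo…]: ligand charges -2, Mo(IV) ⇒ ion charge 2+.
Anion [Sc…]: ligand charges -4, Sc(III) ⇒ ion charge 1−.
One 2+ cation requires 2 of the 1− anion.

[Mo(CN)(en)2(OH)][Sc(acac)2(N3)(NO3)]2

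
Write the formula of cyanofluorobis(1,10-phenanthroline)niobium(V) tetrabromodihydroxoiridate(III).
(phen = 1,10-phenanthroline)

[Nb(CN)F(phen)2][IrBr4(OH)2]

Cation [Nb…]: ligand charges -2, Nb(V) ⇒ ion charge 3+.
Anion [Ir…]: ligand charges -6, Ir(III) ⇒ ion charge 3−.
One 3+ cation balances one 3− anion.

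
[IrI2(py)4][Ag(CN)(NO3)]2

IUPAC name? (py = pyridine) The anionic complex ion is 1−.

Both ions are complex: the cation is named first with the plain metal name, the anion second with the -ate form; each ion's ligands are alphabetised independently.
The complex anion is given as 1−; its ligand charges sum to -2, so Ag = +1.
With 2 anions per cation, the cation must be 2×1 = 2+.
Cation: ligand charges sum to -2; for the ion to be 2+, Ir = +4.

diiodotetrakis(pyridine)iridium(IV) cyanonitratoargentate(I)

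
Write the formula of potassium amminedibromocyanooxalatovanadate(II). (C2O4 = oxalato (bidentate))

Ligands: 1 ammine (NH3, neutral), 1 cyano (CN, -1), 1 oxalato (C2O4, -2), 2 bromo (Br, -1). Ligand charge sum = -5.
With V in oxidation state +2, the complex ion is [V...]^3−.
Charge balance with potassium (+1) requires 1 complex ion per 3 potassium.

K3[VBr2(C2O4)(CN)(NH3)]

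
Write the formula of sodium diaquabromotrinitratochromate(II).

Na2[CrBr(H2O)2(NO3)3]

Ligands: 2 aqua (H2O, neutral), 1 bromo (Br, -1), 3 nitrato (NO3, -1). Ligand charge sum = -4.
With Cr in oxidation state +2, the complex ion is [Cr...]^2−.
Charge balance with sodium (+1) requires 1 complex ion per 2 sodium.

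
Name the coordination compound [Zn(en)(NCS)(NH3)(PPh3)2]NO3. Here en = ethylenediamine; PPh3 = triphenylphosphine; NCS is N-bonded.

ammine(ethylenediamine)isothiocyanatobis(triphenylphosphine)zinc(II) nitrate

The 1 nitrate counter-ion carries a total charge of -1, so each complex ion is 1+.
Ligand charges: 1×ethylenediamine (neutral), 1×ammine (neutral), 2×triphenylphosphine (neutral), 1×isothiocyanato (-1 each); total -1. So Zn + (-1) = 1+, giving Zn = +2.
Ligands are named alphabetically: ammine before ethylenediamine before isothiocyanato before triphenylphosphine.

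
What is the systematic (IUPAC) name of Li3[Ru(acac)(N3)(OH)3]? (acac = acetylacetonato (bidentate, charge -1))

The 3 lithium counter-ions carry a total charge of +3, so each complex ion is 3−.
Ligand charges: 1×acetylacetonato (-1 each), 3×hydroxo (-1 each), 1×azido (-1 each); total -5. So Ru + (-5) = 3−, giving Ru = +2.
Ligands are named alphabetically: acetylacetonato before azido before hydroxo.
The complex ion is anionic, so ruthenium takes the -ate form ruthenate(II).

lithium (acetylacetonato)azidotrihydroxoruthenate(II)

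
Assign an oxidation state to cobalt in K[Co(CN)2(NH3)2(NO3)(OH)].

1 potassium outside the brackets (+1 each) → the complex ion is 1−.
Ligand charges: 2×NH3 neutral; 1×OH = -1; 1×NO3 = -1; 2×CN = -2; sum -4.
Co + (-4) = 1− ⇒ Co is +3.

+3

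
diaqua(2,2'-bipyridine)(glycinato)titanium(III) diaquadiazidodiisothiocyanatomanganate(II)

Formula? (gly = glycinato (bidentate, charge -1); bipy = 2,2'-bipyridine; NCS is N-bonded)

Cation [Ti…]: ligand charges -1, Ti(III) ⇒ ion charge 2+.
Anion [Mn…]: ligand charges -4, Mn(II) ⇒ ion charge 2−.

[Ti(bipy)(gly)(H2O)2][Mn(H2O)2(N3)2(NCS)2]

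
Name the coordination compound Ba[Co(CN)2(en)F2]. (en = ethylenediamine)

barium dicyano(ethylenediamine)difluorocobaltate(II)

The 1 barium counter-ion carries a total charge of +2, so each complex ion is 2−.
Ligand charges: 2×cyano (-1 each), 2×fluoro (-1 each), 1×ethylenediamine (neutral); total -4. So Co + (-4) = 2−, giving Co = +2.
The complex ion is anionic, so cobalt takes the -ate form cobaltate(II).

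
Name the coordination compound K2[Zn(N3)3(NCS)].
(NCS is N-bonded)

The 2 potassium counter-ions carry a total charge of +2, so each complex ion is 2−.
Ligand charges: 3×azido (-1 each), 1×isothiocyanato (-1 each); total -4. So Zn + (-4) = 2−, giving Zn = +2.
Ligands are named alphabetically: azido before isothiocyanato.
The complex ion is anionic, so zinc takes the -ate form zincate(II).

potassium triazidoisothiocyanatozincate(II)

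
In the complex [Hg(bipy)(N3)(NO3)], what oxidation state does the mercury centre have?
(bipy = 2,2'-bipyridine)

No counter-ion: the bracketed complex is neutral.
Ligand charges: 1×NO3 = -1; 1×N3 = -1; 1×bipy neutral; sum -2.
Hg + (-2) = 0 ⇒ Hg is +2.

+2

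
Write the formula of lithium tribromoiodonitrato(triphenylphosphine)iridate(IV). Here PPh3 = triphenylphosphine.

Ligands: 3 bromo (Br, -1), 1 iodo (I, -1), 1 triphenylphosphine (PPh3, neutral), 1 nitrato (NO3, -1). Ligand charge sum = -5.
With Ir in oxidation state +4, the complex ion is [Ir...]^1−.
Charge balance with lithium (+1) requires 1 complex ion per 1 lithium.

Li[IrBr3I(NO3)(PPh3)]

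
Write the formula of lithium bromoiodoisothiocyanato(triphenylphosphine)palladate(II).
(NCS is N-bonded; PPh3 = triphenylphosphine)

Li[PdBrI(NCS)(PPh3)]

Ligands: 1 iodo (I, -1), 1 isothiocyanato (NCS, -1), 1 bromo (Br, -1), 1 triphenylphosphine (PPh3, neutral). Ligand charge sum = -3.
With Pd in oxidation state +2, the complex ion is [Pd...]^1−.
Charge balance with lithium (+1) requires 1 complex ion per 1 lithium.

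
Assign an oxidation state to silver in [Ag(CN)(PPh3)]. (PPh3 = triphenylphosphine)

No counter-ion: the bracketed complex is neutral.
Ligand charges: 1×CN = -1; 1×PPh3 neutral; sum -1.
Ag + (-1) = 0 ⇒ Ag is +1.

+1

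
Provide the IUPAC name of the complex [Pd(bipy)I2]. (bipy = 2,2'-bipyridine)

(2,2'-bipyridine)diiodopalladium(II)

There is no counter-ion, so the complex is neutral overall.
Ligand charges: 2×iodo (-1 each), 1×2,2'-bipyridine (neutral); total -2. So Pd + (-2) = 0, giving Pd = +2.
Ligands are named alphabetically: bipyridine before iodo.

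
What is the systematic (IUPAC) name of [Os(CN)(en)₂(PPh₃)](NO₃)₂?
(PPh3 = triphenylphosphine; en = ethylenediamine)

cyanobis(ethylenediamine)(triphenylphosphine)osmium(III) nitrate

The 2 nitrate counter-ions carry a total charge of -2, so each complex ion is 2+.
Ligand charges: 1×triphenylphosphine (neutral), 1×cyano (-1 each), 2×ethylenediamine (neutral); total -1. So Os + (-1) = 2+, giving Os = +3.
Ligands are named alphabetically: cyano before ethylenediamine before triphenylphosphine.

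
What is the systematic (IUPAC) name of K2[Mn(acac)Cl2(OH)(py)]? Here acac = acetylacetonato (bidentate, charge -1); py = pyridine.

potassium (acetylacetonato)dichlorohydroxo(pyridine)manganate(II)

The 2 potassium counter-ions carry a total charge of +2, so each complex ion is 2−.
Ligand charges: 1×acetylacetonato (-1 each), 1×hydroxo (-1 each), 2×chloro (-1 each), 1×pyridine (neutral); total -4. So Mn + (-4) = 2−, giving Mn = +2.
The complex ion is anionic, so manganese takes the -ate form manganate(II).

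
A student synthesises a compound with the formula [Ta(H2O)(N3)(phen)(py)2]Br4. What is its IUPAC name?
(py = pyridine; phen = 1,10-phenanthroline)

aquaazido(1,10-phenanthroline)bis(pyridine)tantalum(V) bromide

The 4 bromide counter-ions carry a total charge of -4, so each complex ion is 4+.
Ligand charges: 2×pyridine (neutral), 1×1,10-phenanthroline (neutral), 1×azido (-1 each), 1×aqua (neutral); total -1. So Ta + (-1) = 4+, giving Ta = +5.
Ligands are named alphabetically: aqua before azido before phenanthroline before pyridine.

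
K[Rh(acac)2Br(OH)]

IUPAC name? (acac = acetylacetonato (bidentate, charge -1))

The 1 potassium counter-ion carries a total charge of +1, so each complex ion is 1−.
Ligand charges: 2×acetylacetonato (-1 each), 1×hydroxo (-1 each), 1×bromo (-1 each); total -4. So Rh + (-4) = 1−, giving Rh = +3.
Ligands are named alphabetically: acetylacetonato before bromo before hydroxo.
The complex ion is anionic, so rhodium takes the -ate form rhodate(III).

potassium bis(acetylacetonato)bromohydroxorhodate(III)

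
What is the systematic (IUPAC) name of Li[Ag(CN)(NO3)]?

lithium cyanonitratoargentate(I)

The 1 lithium counter-ion carries a total charge of +1, so each complex ion is 1−.
Ligand charges: 1×nitrato (-1 each), 1×cyano (-1 each); total -2. So Ag + (-2) = 1−, giving Ag = +1.
The complex ion is anionic, so silver takes the -ate form argentate(I).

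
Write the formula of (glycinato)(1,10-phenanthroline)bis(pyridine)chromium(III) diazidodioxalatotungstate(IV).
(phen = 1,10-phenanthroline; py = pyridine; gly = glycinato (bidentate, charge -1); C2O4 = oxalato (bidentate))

Cation [Cr…]: ligand charges -1, Cr(III) ⇒ ion charge 2+.
Anion [W…]: ligand charges -6, W(IV) ⇒ ion charge 2−.

[Cr(gly)(phen)(py)2][W(C2O4)2(N3)2]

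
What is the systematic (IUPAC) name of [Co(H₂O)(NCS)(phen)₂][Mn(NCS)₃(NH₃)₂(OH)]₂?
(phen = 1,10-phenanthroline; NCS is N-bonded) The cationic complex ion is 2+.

aquaisothiocyanatobis(1,10-phenanthroline)cobalt(III) diamminehydroxotriisothiocyanatomanganate(III)

The complex cation is given as 2+; its ligand charges sum to -1, so Co = +3.
With 2 anions per cation, each anion must be 2/2 = 1−.
Anion: ligand charges sum to -4; for the ion to be 1−, Mn = +3.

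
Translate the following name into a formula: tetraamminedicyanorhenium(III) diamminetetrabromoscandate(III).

Cation [Re…]: ligand charges -2, Re(III) ⇒ ion charge 1+.
Anion [Sc…]: ligand charges -4, Sc(III) ⇒ ion charge 1−.

[Re(CN)2(NH3)4][ScBr4(NH3)2]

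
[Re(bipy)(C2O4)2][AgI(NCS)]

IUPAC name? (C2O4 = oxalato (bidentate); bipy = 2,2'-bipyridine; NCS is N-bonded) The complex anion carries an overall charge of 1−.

(2,2'-bipyridine)dioxalatorhenium(V) iodoisothiocyanatoargentate(I)

Both ions are complex: the cation is named first with the plain metal name, the anion second with the -ate form; each ion's ligands are alphabetised independently.
The complex anion is given as 1−; its ligand charges sum to -2, so Ag = +1.
A 1:1 salt means the cation carries the equal and opposite charge, 1+.
Cation: ligand charges sum to -4; for the ion to be 1+, Re = +5.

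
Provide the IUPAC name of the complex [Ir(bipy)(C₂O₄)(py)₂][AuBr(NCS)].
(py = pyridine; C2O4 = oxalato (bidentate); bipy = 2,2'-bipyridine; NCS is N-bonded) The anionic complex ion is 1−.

(2,2'-bipyridine)oxalatobis(pyridine)iridium(III) bromoisothiocyanatoaurate(I)

Both ions are complex: the cation is named first with the plain metal name, the anion second with the -ate form; each ion's ligands are alphabetised independently.
The complex anion is given as 1−; its ligand charges sum to -2, so Au = +1.
A 1:1 salt means the cation carries the equal and opposite charge, 1+.
Cation: ligand charges sum to -2; for the ion to be 1+, Ir = +3.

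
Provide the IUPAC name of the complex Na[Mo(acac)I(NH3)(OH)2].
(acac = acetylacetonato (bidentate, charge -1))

sodium (acetylacetonato)amminedihydroxoiodomolybdate(III)

The 1 sodium counter-ion carries a total charge of +1, so each complex ion is 1−.
Ligand charges: 1×iodo (-1 each), 1×ammine (neutral), 2×hydroxo (-1 each), 1×acetylacetonato (-1 each); total -4. So Mo + (-4) = 1−, giving Mo = +3.
Ligands are named alphabetically: acetylacetonato before ammine before hydroxo before iodo.
The complex ion is anionic, so molybdenum takes the -ate form molybdate(III).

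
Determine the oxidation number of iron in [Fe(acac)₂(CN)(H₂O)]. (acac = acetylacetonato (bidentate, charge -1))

No counter-ion: the bracketed complex is neutral.
Ligand charges: 1×CN = -1; 1×H2O neutral; 2×acac = -2; sum -3.
Fe + (-3) = 0 ⇒ Fe is +3.

+3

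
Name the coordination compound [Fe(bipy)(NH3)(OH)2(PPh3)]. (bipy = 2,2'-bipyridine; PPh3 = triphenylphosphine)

ammine(2,2'-bipyridine)dihydroxo(triphenylphosphine)iron(II)

There is no counter-ion, so the complex is neutral overall.
Ligand charges: 1×2,2'-bipyridine (neutral), 1×ammine (neutral), 1×triphenylphosphine (neutral), 2×hydroxo (-1 each); total -2. So Fe + (-2) = 0, giving Fe = +2.
Ligands are named alphabetically: ammine before bipyridine before hydroxo before triphenylphosphine.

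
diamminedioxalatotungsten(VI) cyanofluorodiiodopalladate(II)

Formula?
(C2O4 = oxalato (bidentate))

Cation [W…]: ligand charges -4, W(VI) ⇒ ion charge 2+.
Anion [Pd…]: ligand charges -4, Pd(II) ⇒ ion charge 2−.
One 2+ cation balances one 2− anion.

[W(C2O4)2(NH3)2][Pd(CN)FI2]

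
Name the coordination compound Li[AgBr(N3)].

lithium azidobromoargentate(I)

The 1 lithium counter-ion carries a total charge of +1, so each complex ion is 1−.
Ligand charges: 1×azido (-1 each), 1×bromo (-1 each); total -2. So Ag + (-2) = 1−, giving Ag = +1.
Ligands are named alphabetically: azido before bromo.
The complex ion is anionic, so silver takes the -ate form argentate(I).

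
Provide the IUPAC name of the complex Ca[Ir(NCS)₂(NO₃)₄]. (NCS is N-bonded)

calcium diisothiocyanatotetranitratoiridate(IV)

The 1 calcium counter-ion carries a total charge of +2, so each complex ion is 2−.
Ligand charges: 2×isothiocyanato (-1 each), 4×nitrato (-1 each); total -6. So Ir + (-6) = 2−, giving Ir = +4.
The complex ion is anionic, so iridium takes the -ate form iridate(IV).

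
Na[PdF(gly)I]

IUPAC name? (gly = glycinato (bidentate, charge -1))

The 1 sodium counter-ion carries a total charge of +1, so each complex ion is 1−.
Ligand charges: 1×iodo (-1 each), 1×glycinato (-1 each), 1×fluoro (-1 each); total -3. So Pd + (-3) = 1−, giving Pd = +2.
The complex ion is anionic, so palladium takes the -ate form palladate(II).

sodium fluoro(glycinato)iodopalladate(II)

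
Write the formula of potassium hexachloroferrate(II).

Ligands: 6 chloro (Cl, -1). Ligand charge sum = -6.
With Fe in oxidation state +2, the complex ion is [Fe...]^4−.
Charge balance with potassium (+1) requires 1 complex ion per 4 potassium.

K4[FeCl6]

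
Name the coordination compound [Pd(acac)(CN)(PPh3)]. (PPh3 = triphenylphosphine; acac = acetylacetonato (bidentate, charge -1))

There is no counter-ion, so the complex is neutral overall.
Ligand charges: 1×triphenylphosphine (neutral), 1×cyano (-1 each), 1×acetylacetonato (-1 each); total -2. So Pd + (-2) = 0, giving Pd = +2.
Ligands are named alphabetically: acetylacetonato before cyano before triphenylphosphine.

(acetylacetonato)cyano(triphenylphosphine)palladium(II)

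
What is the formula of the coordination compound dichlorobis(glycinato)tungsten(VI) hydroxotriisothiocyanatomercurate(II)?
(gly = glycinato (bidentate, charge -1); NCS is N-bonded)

Cation [W…]: ligand charges -4, W(VI) ⇒ ion charge 2+.
Anion [Hg…]: ligand charges -4, Hg(II) ⇒ ion charge 2−.

[WCl2(gly)2][Hg(NCS)3(OH)]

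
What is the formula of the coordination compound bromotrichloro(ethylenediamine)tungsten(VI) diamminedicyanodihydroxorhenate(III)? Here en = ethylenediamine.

Cation [W…]: ligand charges -4, W(VI) ⇒ ion charge 2+.
Anion [Re…]: ligand charges -4, Re(III) ⇒ ion charge 1−.
One 2+ cation requires 2 of the 1− anion.

[WBrCl3(en)][Re(CN)2(NH3)2(OH)2]2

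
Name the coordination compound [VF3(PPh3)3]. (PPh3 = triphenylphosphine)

There is no counter-ion, so the complex is neutral overall.
Ligand charges: 3×fluoro (-1 each), 3×triphenylphosphine (neutral); total -3. So V + (-3) = 0, giving V = +3.
Ligands are named alphabetically: fluoro before triphenylphosphine.

trifluorotris(triphenylphosphine)vanadium(III)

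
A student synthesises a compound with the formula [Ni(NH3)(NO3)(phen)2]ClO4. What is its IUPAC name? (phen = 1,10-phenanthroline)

amminenitratobis(1,10-phenanthroline)nickel(II) perchlorate

The 1 perchlorate counter-ion carries a total charge of -1, so each complex ion is 1+.
Ligand charges: 1×nitrato (-1 each), 2×1,10-phenanthroline (neutral), 1×ammine (neutral); total -1. So Ni + (-1) = 1+, giving Ni = +2.
Ligands are named alphabetically: ammine before nitrato before phenanthroline.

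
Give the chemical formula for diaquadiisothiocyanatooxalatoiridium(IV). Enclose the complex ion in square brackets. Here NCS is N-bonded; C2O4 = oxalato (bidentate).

[Ir(C2O4)(H2O)2(NCS)2]

Ligands: 2 isothiocyanato (NCS, -1), 1 oxalato (C2O4, -2), 2 aqua (H2O, neutral). Ligand charge sum = -4.
With Ir in oxidation state +4, the complex ion is [Ir...].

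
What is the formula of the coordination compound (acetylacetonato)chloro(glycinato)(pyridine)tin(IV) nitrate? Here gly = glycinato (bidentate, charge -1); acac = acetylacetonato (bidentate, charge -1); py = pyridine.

[Sn(acac)Cl(gly)(py)]NO3

Ligands: 1 glycinato (gly, -1), 1 acetylacetonato (acac, -1), 1 pyridine (py, neutral), 1 chloro (Cl, -1). Ligand charge sum = -3.
With Sn in oxidation state +4, the complex ion is [Sn...]^1+.
Charge balance with nitrate (-1) requires 1 complex ion per 1 nitrate.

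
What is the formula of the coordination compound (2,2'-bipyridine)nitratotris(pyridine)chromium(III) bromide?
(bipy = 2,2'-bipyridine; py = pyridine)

[Cr(bipy)(NO3)(py)3]Br2

Ligands: 1 2,2'-bipyridine (bipy, neutral), 1 nitrato (NO3, -1), 3 pyridine (py, neutral). Ligand charge sum = -1.
With Cr in oxidation state +3, the complex ion is [Cr...]^2+.
Charge balance with bromide (-1) requires 1 complex ion per 2 bromide.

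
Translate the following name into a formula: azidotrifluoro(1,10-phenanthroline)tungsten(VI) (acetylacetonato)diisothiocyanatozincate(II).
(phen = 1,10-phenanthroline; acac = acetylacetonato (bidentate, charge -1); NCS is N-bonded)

Cation [W…]: ligand charges -4, W(VI) ⇒ ion charge 2+.
Anion [Zn…]: ligand charges -3, Zn(II) ⇒ ion charge 1−.

[WF3(N3)(phen)][Zn(acac)(NCS)2]2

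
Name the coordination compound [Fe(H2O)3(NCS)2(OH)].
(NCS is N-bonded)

There is no counter-ion, so the complex is neutral overall.
Ligand charges: 1×hydroxo (-1 each), 3×aqua (neutral), 2×isothiocyanato (-1 each); total -3. So Fe + (-3) = 0, giving Fe = +3.
Ligands are named alphabetically: aqua before hydroxo before isothiocyanato.

triaquahydroxodiisothiocyanatoiron(III)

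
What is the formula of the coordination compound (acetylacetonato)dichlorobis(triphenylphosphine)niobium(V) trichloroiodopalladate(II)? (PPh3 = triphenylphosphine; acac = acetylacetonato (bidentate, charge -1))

Cation [Nb…]: ligand charges -3, Nb(V) ⇒ ion charge 2+.
Anion [Pd…]: ligand charges -4, Pd(II) ⇒ ion charge 2−.
One 2+ cation balances one 2− anion.

[Nb(acac)Cl2(PPh3)2][PdCl3I]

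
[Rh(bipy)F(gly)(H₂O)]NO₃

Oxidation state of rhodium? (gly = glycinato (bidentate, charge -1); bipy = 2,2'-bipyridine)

1 nitrate outside the brackets (-1 each) → the complex ion is 1+.
Ligand charges: 1×F = -1; 1×H2O neutral; 1×gly = -1; 1×bipy neutral; sum -2.
Rh + (-2) = 1+ ⇒ Rh is +3.

+3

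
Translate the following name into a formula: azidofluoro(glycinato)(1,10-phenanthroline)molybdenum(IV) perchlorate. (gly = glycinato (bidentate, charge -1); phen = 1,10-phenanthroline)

Ligands: 1 fluoro (F, -1), 1 glycinato (gly, -1), 1 1,10-phenanthroline (phen, neutral), 1 azido (N3, -1). Ligand charge sum = -3.
Charge balance with perchlorate (-1) requires 1 complex ion per 1 perchlorate.

[MoF(gly)(N3)(phen)]ClO4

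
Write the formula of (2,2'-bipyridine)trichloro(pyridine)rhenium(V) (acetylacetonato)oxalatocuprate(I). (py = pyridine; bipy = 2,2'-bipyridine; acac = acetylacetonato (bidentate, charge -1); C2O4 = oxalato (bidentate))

[Re(bipy)Cl3(py)][Cu(acac)(C2O4)]

Cation [Re…]: ligand charges -3, Re(V) ⇒ ion charge 2+.
Anion [Cu…]: ligand charges -3, Cu(I) ⇒ ion charge 2−.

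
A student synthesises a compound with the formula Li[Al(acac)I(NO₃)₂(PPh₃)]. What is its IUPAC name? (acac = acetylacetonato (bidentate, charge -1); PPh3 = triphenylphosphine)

The 1 lithium counter-ion carries a total charge of +1, so each complex ion is 1−.
Ligand charges: 1×acetylacetonato (-1 each), 1×iodo (-1 each), 1×triphenylphosphine (neutral), 2×nitrato (-1 each); total -4. So Al + (-4) = 1−, giving Al = +3.
The complex ion is anionic, so aluminium takes the -ate form aluminate(III).

lithium (acetylacetonato)iododinitrato(triphenylphosphine)aluminate(III)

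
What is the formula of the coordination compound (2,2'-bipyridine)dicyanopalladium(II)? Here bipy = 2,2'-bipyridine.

Ligands: 2 cyano (CN, -1), 1 2,2'-bipyridine (bipy, neutral). Ligand charge sum = -2.
With Pd in oxidation state +2, the complex ion is [Pd...].

[Pd(bipy)(CN)2]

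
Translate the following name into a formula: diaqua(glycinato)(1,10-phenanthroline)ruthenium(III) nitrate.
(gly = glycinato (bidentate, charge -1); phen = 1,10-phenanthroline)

Ligands: 1 glycinato (gly, -1), 1 1,10-phenanthroline (phen, neutral), 2 aqua (H2O, neutral). Ligand charge sum = -1.
Charge balance with nitrate (-1) requires 1 complex ion per 2 nitrate.

[Ru(gly)(H2O)2(phen)](NO3)2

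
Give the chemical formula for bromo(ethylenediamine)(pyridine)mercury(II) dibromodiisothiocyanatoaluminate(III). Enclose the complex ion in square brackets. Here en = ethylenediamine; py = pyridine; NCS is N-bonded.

[HgBr(en)(py)][AlBr2(NCS)2]

Cation [Hg…]: ligand charges -1, Hg(II) ⇒ ion charge 1+.
Anion [Al…]: ligand charges -4, Al(III) ⇒ ion charge 1−.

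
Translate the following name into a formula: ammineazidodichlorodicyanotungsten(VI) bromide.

[WCl2(CN)2(N3)(NH3)]Br

Ligands: 1 ammine (NH3, neutral), 2 cyano (CN, -1), 1 azido (N3, -1), 2 chloro (Cl, -1). Ligand charge sum = -5.
With W in oxidation state +6, the complex ion is [W...]^1+.
Charge balance with bromide (-1) requires 1 complex ion per 1 bromide.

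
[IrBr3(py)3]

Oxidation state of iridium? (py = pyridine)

+3

No counter-ion: the bracketed complex is neutral.
Ligand charges: 3×Br = -3; 3×py neutral; sum -3.
Ir + (-3) = 0 ⇒ Ir is +3.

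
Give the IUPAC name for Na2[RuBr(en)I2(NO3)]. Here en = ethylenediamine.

sodium bromo(ethylenediamine)diiodonitratoruthenate(II)

The 2 sodium counter-ions carry a total charge of +2, so each complex ion is 2−.
Ligand charges: 2×iodo (-1 each), 1×nitrato (-1 each), 1×ethylenediamine (neutral), 1×bromo (-1 each); total -4. So Ru + (-4) = 2−, giving Ru = +2.
Ligands are named alphabetically: bromo before ethylenediamine before iodo before nitrato.
The complex ion is anionic, so ruthenium takes the -ate form ruthenate(II).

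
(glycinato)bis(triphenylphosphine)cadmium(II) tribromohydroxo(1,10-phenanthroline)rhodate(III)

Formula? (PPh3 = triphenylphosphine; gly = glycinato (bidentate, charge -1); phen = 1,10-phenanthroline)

[Cd(gly)(PPh3)2][RhBr3(OH)(phen)]

Cation [Cd…]: ligand charges -1, Cd(II) ⇒ ion charge 1+.
Anion [Rh…]: ligand charges -4, Rh(III) ⇒ ion charge 1−.
One 1+ cation balances one 1− anion.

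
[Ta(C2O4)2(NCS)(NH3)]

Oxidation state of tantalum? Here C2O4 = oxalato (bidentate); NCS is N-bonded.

+5

No counter-ion: the bracketed complex is neutral.
Ligand charges: 2×C2O4 = -4; 1×NH3 neutral; 1×NCS = -1; sum -5.
Ta + (-5) = 0 ⇒ Ta is +5.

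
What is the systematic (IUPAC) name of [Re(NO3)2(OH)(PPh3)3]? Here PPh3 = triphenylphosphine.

There is no counter-ion, so the complex is neutral overall.
Ligand charges: 2×nitrato (-1 each), 3×triphenylphosphine (neutral), 1×hydroxo (-1 each); total -3. So Re + (-3) = 0, giving Re = +3.
Ligands are named alphabetically: hydroxo before nitrato before triphenylphosphine.

hydroxodinitratotris(triphenylphosphine)rhenium(III)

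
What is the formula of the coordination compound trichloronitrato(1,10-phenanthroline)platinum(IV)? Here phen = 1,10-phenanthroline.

Ligands: 1 nitrato (NO3, -1), 1 1,10-phenanthroline (phen, neutral), 3 chloro (Cl, -1). Ligand charge sum = -4.
With Pt in oxidation state +4, the complex ion is [Pt...].

[PtCl3(NO3)(phen)]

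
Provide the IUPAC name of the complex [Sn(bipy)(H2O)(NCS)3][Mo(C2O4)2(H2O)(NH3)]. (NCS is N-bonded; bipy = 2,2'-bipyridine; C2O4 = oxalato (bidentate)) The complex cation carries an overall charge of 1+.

Both ions are complex: the cation is named first with the plain metal name, the anion second with the -ate form; each ion's ligands are alphabetised independently.
The complex cation is given as 1+; its ligand charges sum to -3, so Sn = +4.
A 1:1 salt means the anion carries the equal and opposite charge, 1−.
Anion: ligand charges sum to -4; for the ion to be 1−, Mo = +3.

aqua(2,2'-bipyridine)triisothiocyanatotin(IV) ammineaquadioxalatomolybdate(III)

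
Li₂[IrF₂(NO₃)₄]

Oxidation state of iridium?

+4

2 lithium outside the brackets (+1 each) → the complex ion is 2−.
Ligand charges: 4×NO3 = -4; 2×F = -2; sum -6.
Ir + (-6) = 2− ⇒ Ir is +4.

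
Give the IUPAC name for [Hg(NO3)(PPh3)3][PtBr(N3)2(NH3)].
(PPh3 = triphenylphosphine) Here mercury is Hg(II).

nitratotris(triphenylphosphine)mercury(II) amminediazidobromoplatinate(II)

Hg is given as +2; the cation's ligand charges sum to -1, so the complex cation is 1+.
A 1:1 salt means the anion carries the equal and opposite charge, 1−.
Anion: ligand charges sum to -3; for the ion to be 1−, Pt = +2.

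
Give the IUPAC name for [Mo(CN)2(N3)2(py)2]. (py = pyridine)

diazidodicyanobis(pyridine)molybdenum(IV)

There is no counter-ion, so the complex is neutral overall.
Ligand charges: 2×azido (-1 each), 2×cyano (-1 each), 2×pyridine (neutral); total -4. So Mo + (-4) = 0, giving Mo = +4.
Ligands are named alphabetically: azido before cyano before pyridine.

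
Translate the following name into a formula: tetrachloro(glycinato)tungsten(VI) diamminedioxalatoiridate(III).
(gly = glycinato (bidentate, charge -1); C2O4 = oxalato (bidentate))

Cation [W…]: ligand charges -5, W(VI) ⇒ ion charge 1+.
Anion [Ir…]: ligand charges -4, Ir(III) ⇒ ion charge 1−.
One 1+ cation balances one 1− anion.

[WCl4(gly)][Ir(C2O4)2(NH3)2]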